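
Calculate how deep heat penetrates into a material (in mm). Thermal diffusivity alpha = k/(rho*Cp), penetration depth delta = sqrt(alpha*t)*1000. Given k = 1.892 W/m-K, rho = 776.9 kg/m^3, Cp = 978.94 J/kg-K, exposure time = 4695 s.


alpha = 1.892 / (776.9 * 978.94) = 2.4877e-06 m^2/s
alpha * t = 0.011680
delta = sqrt(0.011680) * 1000 = 108.07 mm

108.07 mm


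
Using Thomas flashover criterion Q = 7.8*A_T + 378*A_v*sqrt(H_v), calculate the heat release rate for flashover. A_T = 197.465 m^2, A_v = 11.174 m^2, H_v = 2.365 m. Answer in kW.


7.8*A_T = 1540.227
sqrt(H_v) = 1.5379
378*A_v*sqrt(H_v) = 6495.6
Q = 1540.227 + 6495.6 = 8035.8 kW

8035.8 kW


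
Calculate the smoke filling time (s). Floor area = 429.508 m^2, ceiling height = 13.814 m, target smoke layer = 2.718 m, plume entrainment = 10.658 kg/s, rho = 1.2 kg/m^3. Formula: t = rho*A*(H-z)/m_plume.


H - z = 11.096 m
t = 1.2 * 429.508 * 11.096 / 10.658 = 536.59 s

536.59 s


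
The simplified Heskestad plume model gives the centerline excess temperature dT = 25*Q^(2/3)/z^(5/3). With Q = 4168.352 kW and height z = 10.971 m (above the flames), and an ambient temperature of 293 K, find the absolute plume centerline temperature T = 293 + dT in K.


Q^(2/3) = 259.01
z^(5/3) = 54.168
dT = 25 * 259.01 / 54.168 = 119.54 K
T = 293 + 119.54 = 412.54 K

412.54 K


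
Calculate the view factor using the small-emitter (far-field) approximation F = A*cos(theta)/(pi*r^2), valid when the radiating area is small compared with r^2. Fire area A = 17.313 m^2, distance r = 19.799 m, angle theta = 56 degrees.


cos(56 deg) = 0.55919
pi*r^2 = 1231.5
F = 17.313 * 0.55919 / 1231.5 = 0.0078614

0.0078614


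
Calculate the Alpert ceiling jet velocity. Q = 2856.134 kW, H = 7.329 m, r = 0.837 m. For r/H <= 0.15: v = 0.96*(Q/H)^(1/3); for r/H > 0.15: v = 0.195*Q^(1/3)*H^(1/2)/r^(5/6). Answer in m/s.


r/H = 0.837 / 7.329 = 0.11420
r/H <= 0.15, so v = 0.96*(Q/H)^(1/3)
Q/H = 389.70
(Q/H)^(1/3) = 7.3043
v = 0.96 * 7.3043 = 7.0121 m/s

7.0121 m/s


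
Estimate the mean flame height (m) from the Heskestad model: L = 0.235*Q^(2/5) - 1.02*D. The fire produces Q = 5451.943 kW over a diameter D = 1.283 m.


Q^(2/5) = 31.233
0.235 * Q^(2/5) = 7.3399
1.02 * D = 1.3087
L = 6.0312 m

6.0312 m


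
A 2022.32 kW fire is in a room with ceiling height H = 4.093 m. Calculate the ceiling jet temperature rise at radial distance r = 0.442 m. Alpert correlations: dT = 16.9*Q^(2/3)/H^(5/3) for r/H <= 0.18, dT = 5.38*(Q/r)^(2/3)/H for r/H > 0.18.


r/H = 0.442 / 4.093 = 0.10799
r/H <= 0.18, so dT = 16.9*Q^(2/3)/H^(5/3)
Q^(2/3) = 159.92
H^(5/3) = 10.473
dT = 16.9 * 159.92 / 10.473 = 258.06 K

258.06 K


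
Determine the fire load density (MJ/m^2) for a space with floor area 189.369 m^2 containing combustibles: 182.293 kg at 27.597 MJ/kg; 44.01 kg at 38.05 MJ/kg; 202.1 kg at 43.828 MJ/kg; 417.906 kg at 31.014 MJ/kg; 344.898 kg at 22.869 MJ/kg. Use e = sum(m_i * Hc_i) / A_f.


Total energy = 182.293*27.597 + 44.01*38.05 + 202.1*43.828 + 417.906*31.014 + 344.898*22.869
= 5030.740 + 1674.580 + 8857.639 + 12960.94 + 7887.472
= 36411.37 MJ
e = 36411.37 / 189.369 = 192.28 MJ/m^2

192.28 MJ/m^2


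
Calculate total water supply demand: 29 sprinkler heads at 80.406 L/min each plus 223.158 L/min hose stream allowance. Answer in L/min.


Sprinkler demand = 29 * 80.406 = 2331.774 L/min
Total = 2331.774 + 223.158 = 2554.932 L/min

2554.932 L/min


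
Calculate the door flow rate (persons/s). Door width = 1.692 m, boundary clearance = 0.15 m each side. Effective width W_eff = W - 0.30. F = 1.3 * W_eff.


W_eff = 1.692 - 0.30 = 1.392 m
F = 1.3 * 1.392 = 1.8096 persons/s

1.8096 persons/s


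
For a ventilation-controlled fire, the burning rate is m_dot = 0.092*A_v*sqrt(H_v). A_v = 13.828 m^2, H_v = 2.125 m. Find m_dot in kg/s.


sqrt(H_v) = 1.4577
m_dot = 0.092 * 13.828 * 1.4577 = 1.8545 kg/s

1.8545 kg/s


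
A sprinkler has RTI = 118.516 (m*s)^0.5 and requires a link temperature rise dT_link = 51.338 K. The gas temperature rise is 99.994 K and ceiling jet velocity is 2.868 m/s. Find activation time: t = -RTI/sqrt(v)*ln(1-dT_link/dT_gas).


dT_link/dT_gas = 0.51341
ln(1 - 0.51341) = -0.72034
t = -118.516 / sqrt(2.868) * -0.72034 = 50.411 s

50.411 s


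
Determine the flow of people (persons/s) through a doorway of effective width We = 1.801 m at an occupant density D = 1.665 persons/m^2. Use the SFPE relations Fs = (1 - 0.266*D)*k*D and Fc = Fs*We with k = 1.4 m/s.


1 - 0.266*D = 1 - 0.266*1.665 = 0.55711
Fs = 0.55711 * 1.4 * 1.665 = 1.2986 persons/(s*m)
Fc = 1.2986 * 1.801 = 2.3388 persons/s

2.3388 persons/s


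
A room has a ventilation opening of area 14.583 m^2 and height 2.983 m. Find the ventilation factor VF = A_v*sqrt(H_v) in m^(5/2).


sqrt(H_v) = 1.7271
VF = 14.583 * 1.7271 = 25.187 m^(5/2)

25.187 m^(5/2)


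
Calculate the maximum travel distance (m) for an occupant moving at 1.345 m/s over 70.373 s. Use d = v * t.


d = 1.345 * 70.373 = 94.652 m

94.652 m


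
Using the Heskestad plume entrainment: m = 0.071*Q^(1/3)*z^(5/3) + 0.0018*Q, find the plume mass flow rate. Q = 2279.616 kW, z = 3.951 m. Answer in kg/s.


Q^(1/3) = 13.161
z^(5/3) = 9.8744
First term = 0.071 * 13.161 * 9.8744 = 9.2269
Second term = 0.0018 * 2279.616 = 4.1033
m = 13.330 kg/s

13.330 kg/s


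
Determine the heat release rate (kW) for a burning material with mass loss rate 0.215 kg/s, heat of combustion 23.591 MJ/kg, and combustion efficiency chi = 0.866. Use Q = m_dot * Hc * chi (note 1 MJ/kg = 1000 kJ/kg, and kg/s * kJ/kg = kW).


Hc = 23.591 MJ/kg = 23.591 * 1000 kJ/kg = 23591 kJ/kg
Q = 0.215 kg/s * 23591 kJ/kg * 0.866 = 4392.4 kW

4392.4 kW


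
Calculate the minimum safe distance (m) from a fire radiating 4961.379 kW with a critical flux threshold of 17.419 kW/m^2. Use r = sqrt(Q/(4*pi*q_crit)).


4*pi*q_crit = 218.89
Q/(4*pi*q_crit) = 22.666
r = sqrt(22.666) = 4.7609 m

4.7609 m


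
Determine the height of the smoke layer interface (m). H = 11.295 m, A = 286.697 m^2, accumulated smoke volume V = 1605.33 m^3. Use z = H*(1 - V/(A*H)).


V/(A*H) = 0.49574
1 - 0.49574 = 0.50426
z = 11.295 * 0.50426 = 5.6956 m

5.6956 m


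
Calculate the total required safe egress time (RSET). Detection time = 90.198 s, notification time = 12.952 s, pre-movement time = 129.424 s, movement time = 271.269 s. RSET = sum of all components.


Total = 90.198 + 12.952 + 129.424 + 271.269 = 503.843 s

503.843 s


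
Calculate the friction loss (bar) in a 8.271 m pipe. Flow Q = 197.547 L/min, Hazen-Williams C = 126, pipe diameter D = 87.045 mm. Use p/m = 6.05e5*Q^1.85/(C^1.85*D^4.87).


Q^1.85 = 17660
C^1.85 = 7685.7
D^4.87 = 2.7961e+09
p/m = 0.00049717 bar/m
p_total = 0.00049717 * 8.271 = 0.0041121 bar

0.0041121 bar


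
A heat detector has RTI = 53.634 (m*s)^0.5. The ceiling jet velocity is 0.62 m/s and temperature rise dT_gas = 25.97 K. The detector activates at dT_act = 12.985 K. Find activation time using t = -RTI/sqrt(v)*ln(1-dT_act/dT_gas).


dT_act/dT_gas = 0.5
ln(1 - 0.5) = -0.69315
t = -53.634 / sqrt(0.62) * -0.69315 = 47.214 s

47.214 s


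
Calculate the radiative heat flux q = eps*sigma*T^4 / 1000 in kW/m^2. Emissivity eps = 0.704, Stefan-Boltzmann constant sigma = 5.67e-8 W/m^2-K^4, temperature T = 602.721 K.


T^4 = 1.3197e+11
q = 0.704 * 5.67e-8 * 1.3197e+11 / 1000 = 5.2677 kW/m^2

5.2677 kW/m^2


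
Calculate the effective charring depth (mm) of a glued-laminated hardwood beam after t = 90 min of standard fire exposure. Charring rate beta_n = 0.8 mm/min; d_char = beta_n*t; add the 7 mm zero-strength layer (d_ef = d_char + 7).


d_char = 0.8 * 90 = 72 mm
d_ef = 72 + 1.0*7 = 79 mm

79 mm


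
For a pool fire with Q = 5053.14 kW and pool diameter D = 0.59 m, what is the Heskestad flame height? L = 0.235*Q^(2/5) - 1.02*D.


Q^(2/5) = 30.299
0.235 * Q^(2/5) = 7.1202
1.02 * D = 0.60180
L = 6.5184 m

6.5184 m


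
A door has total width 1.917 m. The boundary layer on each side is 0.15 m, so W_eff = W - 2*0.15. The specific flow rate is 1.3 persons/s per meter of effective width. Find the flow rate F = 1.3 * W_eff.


W_eff = 1.917 - 0.30 = 1.617 m
F = 1.3 * 1.617 = 2.1021 persons/s

2.1021 persons/s


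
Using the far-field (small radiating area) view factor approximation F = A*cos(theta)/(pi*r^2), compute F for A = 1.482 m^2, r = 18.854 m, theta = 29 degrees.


cos(29 deg) = 0.87462
pi*r^2 = 1116.8
F = 1.482 * 0.87462 / 1116.8 = 0.0011607

0.0011607


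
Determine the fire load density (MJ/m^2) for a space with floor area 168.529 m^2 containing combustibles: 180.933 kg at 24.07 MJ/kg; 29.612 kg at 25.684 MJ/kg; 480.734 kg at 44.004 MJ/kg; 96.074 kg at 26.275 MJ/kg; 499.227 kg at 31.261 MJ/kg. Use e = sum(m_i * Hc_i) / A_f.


Total energy = 180.933*24.07 + 29.612*25.684 + 480.734*44.004 + 96.074*26.275 + 499.227*31.261
= 4355.057 + 760.5546 + 21154.22 + 2524.344 + 15606.34
= 44400.51 MJ
e = 44400.51 / 168.529 = 263.46 MJ/m^2

263.46 MJ/m^2


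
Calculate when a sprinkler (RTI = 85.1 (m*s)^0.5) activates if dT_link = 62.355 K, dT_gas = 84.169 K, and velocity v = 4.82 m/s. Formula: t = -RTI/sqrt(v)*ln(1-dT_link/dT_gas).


dT_link/dT_gas = 0.74083
ln(1 - 0.74083) = -1.3503
t = -85.1 / sqrt(4.82) * -1.3503 = 52.339 s

52.339 s


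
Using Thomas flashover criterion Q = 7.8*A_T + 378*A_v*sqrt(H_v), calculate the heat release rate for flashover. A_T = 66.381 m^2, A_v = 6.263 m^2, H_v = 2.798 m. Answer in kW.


7.8*A_T = 517.77
sqrt(H_v) = 1.6727
378*A_v*sqrt(H_v) = 3960.0
Q = 517.77 + 3960.0 = 4477.8 kW

4477.8 kW


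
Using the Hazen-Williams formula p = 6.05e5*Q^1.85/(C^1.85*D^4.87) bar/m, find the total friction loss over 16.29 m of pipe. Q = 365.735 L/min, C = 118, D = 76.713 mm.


Q^1.85 = 55190
C^1.85 = 6807.4
D^4.87 = 1.5112e+09
p/m = 0.0032458 bar/m
p_total = 0.0032458 * 16.29 = 0.052874 bar

0.052874 bar


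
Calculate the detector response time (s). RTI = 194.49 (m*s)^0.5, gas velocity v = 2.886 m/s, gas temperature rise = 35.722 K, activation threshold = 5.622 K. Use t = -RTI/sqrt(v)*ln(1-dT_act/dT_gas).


dT_act/dT_gas = 0.15738
ln(1 - 0.15738) = -0.17124
t = -194.49 / sqrt(2.886) * -0.17124 = 19.605 s

19.605 s


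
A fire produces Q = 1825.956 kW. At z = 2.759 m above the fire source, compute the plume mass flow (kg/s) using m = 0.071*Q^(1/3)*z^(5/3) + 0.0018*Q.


Q^(1/3) = 12.223
z^(5/3) = 5.4273
First term = 0.071 * 12.223 * 5.4273 = 4.7099
Second term = 0.0018 * 1825.956 = 3.2867
m = 7.9966 kg/s

7.9966 kg/s


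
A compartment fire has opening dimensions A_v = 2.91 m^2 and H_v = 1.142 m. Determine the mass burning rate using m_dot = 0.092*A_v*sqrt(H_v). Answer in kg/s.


sqrt(H_v) = 1.0686
m_dot = 0.092 * 2.91 * 1.0686 = 0.28610 kg/s

0.28610 kg/s


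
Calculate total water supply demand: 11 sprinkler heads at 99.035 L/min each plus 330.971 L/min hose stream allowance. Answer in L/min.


Sprinkler demand = 11 * 99.035 = 1089.385 L/min
Total = 1089.385 + 330.971 = 1420.356 L/min

1420.356 L/min


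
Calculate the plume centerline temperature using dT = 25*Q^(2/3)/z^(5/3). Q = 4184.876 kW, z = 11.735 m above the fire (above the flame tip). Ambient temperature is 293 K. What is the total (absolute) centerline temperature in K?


Q^(2/3) = 259.69
z^(5/3) = 60.600
dT = 25 * 259.69 / 60.600 = 107.13 K
T = 293 + 107.13 = 400.13 K

400.13 K


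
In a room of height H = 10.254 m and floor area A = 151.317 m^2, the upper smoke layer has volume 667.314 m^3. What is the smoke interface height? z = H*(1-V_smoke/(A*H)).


V/(A*H) = 0.43008
1 - 0.43008 = 0.56992
z = 10.254 * 0.56992 = 5.8440 m

5.8440 m


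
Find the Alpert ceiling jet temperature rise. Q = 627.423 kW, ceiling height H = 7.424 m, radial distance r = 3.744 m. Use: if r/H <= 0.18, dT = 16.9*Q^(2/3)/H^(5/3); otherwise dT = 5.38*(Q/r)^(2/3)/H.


r/H = 3.744 / 7.424 = 0.50431
r/H > 0.18, so dT = 5.38*(Q/r)^(2/3)/H
Q/r = 167.58
(Q/r)^(2/3) = 30.396
dT = 5.38 * 30.396 / 7.424 = 22.027 K

22.027 K


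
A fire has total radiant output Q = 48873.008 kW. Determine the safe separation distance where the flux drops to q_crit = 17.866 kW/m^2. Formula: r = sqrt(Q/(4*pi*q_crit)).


4*pi*q_crit = 224.51
Q/(4*pi*q_crit) = 217.69
r = sqrt(217.69) = 14.754 m

14.754 m


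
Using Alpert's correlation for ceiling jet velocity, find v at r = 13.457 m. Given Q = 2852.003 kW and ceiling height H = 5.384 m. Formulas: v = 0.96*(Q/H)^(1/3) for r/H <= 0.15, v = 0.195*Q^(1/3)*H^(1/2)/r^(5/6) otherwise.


r/H = 13.457 / 5.384 = 2.4994
r/H > 0.15, so v = 0.195*Q^(1/3)*H^(1/2)/r^(5/6)
Q^(1/3) = 14.181
H^(1/2) = 2.3203
r^(5/6) = 8.7255
v = 0.195 * 14.181 * 2.3203 / 8.7255 = 0.73538 m/s

0.73538 m/s


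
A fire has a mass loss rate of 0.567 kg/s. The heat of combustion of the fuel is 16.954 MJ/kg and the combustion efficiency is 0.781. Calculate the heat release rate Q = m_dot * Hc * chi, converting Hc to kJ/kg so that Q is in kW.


Hc = 16.954 MJ/kg = 16.954 * 1000 kJ/kg = 16954 kJ/kg
Q = 0.567 kg/s * 16954 kJ/kg * 0.781 = 7507.7 kW

7507.7 kW


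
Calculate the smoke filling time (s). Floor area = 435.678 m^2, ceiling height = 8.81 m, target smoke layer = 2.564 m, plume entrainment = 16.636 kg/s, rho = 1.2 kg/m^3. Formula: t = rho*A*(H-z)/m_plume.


H - z = 6.246 m
t = 1.2 * 435.678 * 6.246 / 16.636 = 196.29 s

196.29 s


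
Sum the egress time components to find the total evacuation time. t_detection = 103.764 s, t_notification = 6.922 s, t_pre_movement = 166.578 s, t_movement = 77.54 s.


Total = 103.764 + 6.922 + 166.578 + 77.54 = 354.804 s

354.804 s


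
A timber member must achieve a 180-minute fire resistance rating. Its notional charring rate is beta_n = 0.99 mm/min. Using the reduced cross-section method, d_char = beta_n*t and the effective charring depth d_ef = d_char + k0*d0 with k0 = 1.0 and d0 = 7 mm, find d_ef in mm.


d_char = 0.99 * 180 = 178.2 mm
d_ef = 178.2 + 1.0*7 = 185.2 mm

185.2 mm


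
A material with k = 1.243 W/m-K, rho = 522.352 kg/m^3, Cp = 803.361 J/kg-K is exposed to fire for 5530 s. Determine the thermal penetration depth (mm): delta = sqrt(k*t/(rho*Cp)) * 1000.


alpha = 1.243 / (522.352 * 803.361) = 2.9621e-06 m^2/s
alpha * t = 0.016380
delta = sqrt(0.016380) * 1000 = 127.99 mm

127.99 mm


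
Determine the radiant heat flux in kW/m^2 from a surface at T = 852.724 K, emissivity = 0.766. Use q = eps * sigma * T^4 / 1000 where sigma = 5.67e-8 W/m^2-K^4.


T^4 = 5.2873e+11
q = 0.766 * 5.67e-8 * 5.2873e+11 / 1000 = 22.964 kW/m^2

22.964 kW/m^2


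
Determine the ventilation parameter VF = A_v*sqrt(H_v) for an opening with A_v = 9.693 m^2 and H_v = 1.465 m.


sqrt(H_v) = 1.2104
VF = 9.693 * 1.2104 = 11.732 m^(5/2)

11.732 m^(5/2)


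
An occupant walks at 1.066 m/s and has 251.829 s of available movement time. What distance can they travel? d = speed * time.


d = 1.066 * 251.829 = 268.45 m

268.45 m


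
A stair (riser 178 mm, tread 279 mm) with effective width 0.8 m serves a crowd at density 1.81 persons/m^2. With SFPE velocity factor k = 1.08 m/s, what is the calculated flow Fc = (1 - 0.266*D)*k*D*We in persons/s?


1 - 0.266*D = 1 - 0.266*1.81 = 0.51854
Fs = 0.51854 * 1.08 * 1.81 = 1.0136 persons/(s*m)
Fc = 1.0136 * 0.8 = 0.81091 persons/s

0.81091 persons/s


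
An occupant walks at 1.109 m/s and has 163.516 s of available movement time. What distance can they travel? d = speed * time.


d = 1.109 * 163.516 = 181.34 m

181.34 m


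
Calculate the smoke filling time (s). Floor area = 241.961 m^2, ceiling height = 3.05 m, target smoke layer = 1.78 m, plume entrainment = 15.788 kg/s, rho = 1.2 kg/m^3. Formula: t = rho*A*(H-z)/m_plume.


H - z = 1.27 m
t = 1.2 * 241.961 * 1.27 / 15.788 = 23.356 s

23.356 s


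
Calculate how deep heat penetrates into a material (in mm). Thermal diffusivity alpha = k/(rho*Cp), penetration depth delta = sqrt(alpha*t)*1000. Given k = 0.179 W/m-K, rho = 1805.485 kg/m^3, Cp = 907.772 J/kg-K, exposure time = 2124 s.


alpha = 0.179 / (1805.485 * 907.772) = 1.0922e-07 m^2/s
alpha * t = 0.00023197
delta = sqrt(0.00023197) * 1000 = 15.231 mm

15.231 mm


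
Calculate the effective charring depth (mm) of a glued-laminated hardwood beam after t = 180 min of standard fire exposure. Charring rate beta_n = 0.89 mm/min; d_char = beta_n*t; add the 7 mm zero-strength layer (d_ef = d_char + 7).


d_char = 0.89 * 180 = 160.2 mm
d_ef = 160.2 + 1.0*7 = 167.2 mm

167.2 mm


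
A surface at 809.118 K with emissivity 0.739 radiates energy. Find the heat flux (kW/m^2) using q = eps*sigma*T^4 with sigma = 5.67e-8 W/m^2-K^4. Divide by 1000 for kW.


T^4 = 4.2860e+11
q = 0.739 * 5.67e-8 * 4.2860e+11 / 1000 = 17.959 kW/m^2

17.959 kW/m^2


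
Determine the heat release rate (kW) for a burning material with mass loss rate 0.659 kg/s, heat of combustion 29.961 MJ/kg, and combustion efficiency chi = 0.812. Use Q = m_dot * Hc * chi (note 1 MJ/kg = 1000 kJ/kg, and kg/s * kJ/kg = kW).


Hc = 29.961 MJ/kg = 29.961 * 1000 kJ/kg = 29961 kJ/kg
Q = 0.659 kg/s * 29961 kJ/kg * 0.812 = 16032 kW

16032 kW


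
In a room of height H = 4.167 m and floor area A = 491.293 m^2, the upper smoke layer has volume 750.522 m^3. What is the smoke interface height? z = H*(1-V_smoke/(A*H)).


V/(A*H) = 0.36661
1 - 0.36661 = 0.63339
z = 4.167 * 0.63339 = 2.6394 m

2.6394 m


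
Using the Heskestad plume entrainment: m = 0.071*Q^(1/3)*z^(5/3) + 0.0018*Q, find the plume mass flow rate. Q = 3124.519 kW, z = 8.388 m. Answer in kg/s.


Q^(1/3) = 14.619
z^(5/3) = 34.628
First term = 0.071 * 14.619 * 34.628 = 35.943
Second term = 0.0018 * 3124.519 = 5.6241
m = 41.567 kg/s

41.567 kg/s


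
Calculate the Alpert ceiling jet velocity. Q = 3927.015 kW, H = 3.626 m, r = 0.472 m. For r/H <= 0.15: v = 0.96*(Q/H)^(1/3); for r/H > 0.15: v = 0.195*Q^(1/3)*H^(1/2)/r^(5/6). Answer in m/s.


r/H = 0.472 / 3.626 = 0.13017
r/H <= 0.15, so v = 0.96*(Q/H)^(1/3)
Q/H = 1083.0
(Q/H)^(1/3) = 10.269
v = 0.96 * 10.269 = 9.8586 m/s

9.8586 m/s


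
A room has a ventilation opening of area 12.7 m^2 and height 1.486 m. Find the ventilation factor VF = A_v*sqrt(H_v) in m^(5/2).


sqrt(H_v) = 1.2190
VF = 12.7 * 1.2190 = 15.482 m^(5/2)

15.482 m^(5/2)


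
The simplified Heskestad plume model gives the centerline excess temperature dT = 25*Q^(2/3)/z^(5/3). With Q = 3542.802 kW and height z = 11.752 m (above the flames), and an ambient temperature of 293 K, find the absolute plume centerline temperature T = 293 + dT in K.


Q^(2/3) = 232.40
z^(5/3) = 60.746
dT = 25 * 232.40 / 60.746 = 95.643 K
T = 293 + 95.643 = 388.64 K

388.64 K


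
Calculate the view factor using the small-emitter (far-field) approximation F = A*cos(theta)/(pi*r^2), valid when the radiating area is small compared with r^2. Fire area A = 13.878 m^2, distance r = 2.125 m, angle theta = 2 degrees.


cos(2 deg) = 0.99939
pi*r^2 = 14.186
F = 13.878 * 0.99939 / 14.186 = 0.97767

0.97767


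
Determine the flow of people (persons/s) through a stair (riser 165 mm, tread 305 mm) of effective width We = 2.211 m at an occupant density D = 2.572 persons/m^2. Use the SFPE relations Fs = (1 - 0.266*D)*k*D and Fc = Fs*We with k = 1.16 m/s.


1 - 0.266*D = 1 - 0.266*2.572 = 0.31585
Fs = 0.31585 * 1.16 * 2.572 = 0.94234 persons/(s*m)
Fc = 0.94234 * 2.211 = 2.0835 persons/s

2.0835 persons/s


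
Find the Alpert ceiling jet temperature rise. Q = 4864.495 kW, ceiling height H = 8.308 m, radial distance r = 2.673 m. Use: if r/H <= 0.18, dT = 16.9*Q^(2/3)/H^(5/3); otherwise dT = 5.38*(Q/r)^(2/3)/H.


r/H = 2.673 / 8.308 = 0.32174
r/H > 0.18, so dT = 5.38*(Q/r)^(2/3)/H
Q/r = 1819.9
(Q/r)^(2/3) = 149.06
dT = 5.38 * 149.06 / 8.308 = 96.526 K

96.526 K


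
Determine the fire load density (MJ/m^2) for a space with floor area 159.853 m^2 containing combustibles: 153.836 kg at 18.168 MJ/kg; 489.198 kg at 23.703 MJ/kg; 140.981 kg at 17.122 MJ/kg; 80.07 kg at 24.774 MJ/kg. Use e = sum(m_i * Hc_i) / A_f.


Total energy = 153.836*18.168 + 489.198*23.703 + 140.981*17.122 + 80.07*24.774
= 2794.892 + 11595.46 + 2413.877 + 1983.654
= 18787.88 MJ
e = 18787.88 / 159.853 = 117.53 MJ/m^2

117.53 MJ/m^2


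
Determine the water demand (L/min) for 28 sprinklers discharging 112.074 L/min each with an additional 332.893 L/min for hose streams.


Sprinkler demand = 28 * 112.074 = 3138.072 L/min
Total = 3138.072 + 332.893 = 3470.965 L/min

3470.965 L/min


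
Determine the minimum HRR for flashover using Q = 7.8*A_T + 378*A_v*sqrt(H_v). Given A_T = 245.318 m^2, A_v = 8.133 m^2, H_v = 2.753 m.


7.8*A_T = 1913.5
sqrt(H_v) = 1.6592
378*A_v*sqrt(H_v) = 5100.9
Q = 1913.5 + 5100.9 = 7014.4 kW

7014.4 kW


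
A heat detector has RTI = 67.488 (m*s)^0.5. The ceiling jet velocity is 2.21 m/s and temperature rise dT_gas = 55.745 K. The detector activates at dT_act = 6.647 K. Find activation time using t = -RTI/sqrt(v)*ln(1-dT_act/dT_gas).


dT_act/dT_gas = 0.11924
ln(1 - 0.11924) = -0.12697
t = -67.488 / sqrt(2.21) * -0.12697 = 5.7641 s

5.7641 s


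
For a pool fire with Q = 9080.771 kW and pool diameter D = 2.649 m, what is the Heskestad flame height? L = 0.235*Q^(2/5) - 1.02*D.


Q^(2/5) = 38.304
0.235 * Q^(2/5) = 9.0015
1.02 * D = 2.7020
L = 6.2996 m

6.2996 m


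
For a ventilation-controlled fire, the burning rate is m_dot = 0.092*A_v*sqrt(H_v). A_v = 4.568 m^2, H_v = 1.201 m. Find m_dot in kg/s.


sqrt(H_v) = 1.0959
m_dot = 0.092 * 4.568 * 1.0959 = 0.46056 kg/s

0.46056 kg/s


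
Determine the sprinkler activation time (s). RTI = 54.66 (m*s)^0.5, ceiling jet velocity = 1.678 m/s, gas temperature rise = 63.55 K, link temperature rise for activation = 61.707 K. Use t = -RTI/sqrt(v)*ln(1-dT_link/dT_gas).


dT_link/dT_gas = 0.97100
ln(1 - 0.97100) = -3.5404
t = -54.66 / sqrt(1.678) * -3.5404 = 149.39 s

149.39 s


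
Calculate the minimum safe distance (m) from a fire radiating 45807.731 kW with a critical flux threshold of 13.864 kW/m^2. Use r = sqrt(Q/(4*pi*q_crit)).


4*pi*q_crit = 174.22
Q/(4*pi*q_crit) = 262.93
r = sqrt(262.93) = 16.215 m

16.215 m


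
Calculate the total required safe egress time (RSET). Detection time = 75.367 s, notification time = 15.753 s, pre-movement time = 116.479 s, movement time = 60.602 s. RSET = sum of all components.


Total = 75.367 + 15.753 + 116.479 + 60.602 = 268.201 s

268.201 s


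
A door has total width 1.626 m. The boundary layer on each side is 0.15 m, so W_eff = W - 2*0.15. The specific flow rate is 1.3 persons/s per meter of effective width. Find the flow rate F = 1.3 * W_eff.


W_eff = 1.626 - 0.30 = 1.326 m
F = 1.3 * 1.326 = 1.7238 persons/s

1.7238 persons/s


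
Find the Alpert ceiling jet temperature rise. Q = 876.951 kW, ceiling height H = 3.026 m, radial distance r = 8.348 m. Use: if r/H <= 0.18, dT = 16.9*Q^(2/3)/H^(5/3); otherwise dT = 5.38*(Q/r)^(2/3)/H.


r/H = 8.348 / 3.026 = 2.7588
r/H > 0.18, so dT = 5.38*(Q/r)^(2/3)/H
Q/r = 105.05
(Q/r)^(2/3) = 22.264
dT = 5.38 * 22.264 / 3.026 = 39.583 K

39.583 K


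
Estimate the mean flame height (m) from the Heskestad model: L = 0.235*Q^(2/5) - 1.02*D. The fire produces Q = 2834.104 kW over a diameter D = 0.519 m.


Q^(2/5) = 24.042
0.235 * Q^(2/5) = 5.6498
1.02 * D = 0.52938
L = 5.1204 m

5.1204 m


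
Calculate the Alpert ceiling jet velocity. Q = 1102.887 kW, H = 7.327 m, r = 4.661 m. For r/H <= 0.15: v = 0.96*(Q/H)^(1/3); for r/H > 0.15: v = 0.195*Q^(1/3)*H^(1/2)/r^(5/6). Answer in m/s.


r/H = 4.661 / 7.327 = 0.63614
r/H > 0.15, so v = 0.195*Q^(1/3)*H^(1/2)/r^(5/6)
Q^(1/3) = 10.332
H^(1/2) = 2.7068
r^(5/6) = 3.6063
v = 0.195 * 10.332 * 2.7068 / 3.6063 = 1.5122 m/s

1.5122 m/s


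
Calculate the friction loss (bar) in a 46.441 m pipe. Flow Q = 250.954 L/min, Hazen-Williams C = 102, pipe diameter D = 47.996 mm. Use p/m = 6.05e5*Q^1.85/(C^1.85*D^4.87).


Q^1.85 = 27495
C^1.85 = 5198.9
D^4.87 = 1.5398e+08
p/m = 0.020779 bar/m
p_total = 0.020779 * 46.441 = 0.96500 bar

0.96500 bar


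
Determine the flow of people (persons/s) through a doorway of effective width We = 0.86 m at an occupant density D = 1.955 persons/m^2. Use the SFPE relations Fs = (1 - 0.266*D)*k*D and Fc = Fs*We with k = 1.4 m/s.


1 - 0.266*D = 1 - 0.266*1.955 = 0.47997
Fs = 0.47997 * 1.4 * 1.955 = 1.3137 persons/(s*m)
Fc = 1.3137 * 0.86 = 1.1298 persons/s

1.1298 persons/s


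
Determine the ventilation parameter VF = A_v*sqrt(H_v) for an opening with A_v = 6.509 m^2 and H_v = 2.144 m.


sqrt(H_v) = 1.4642
VF = 6.509 * 1.4642 = 9.5307 m^(5/2)

9.5307 m^(5/2)


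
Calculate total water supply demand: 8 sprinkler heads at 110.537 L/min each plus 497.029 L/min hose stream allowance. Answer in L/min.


Sprinkler demand = 8 * 110.537 = 884.296 L/min
Total = 884.296 + 497.029 = 1381.325 L/min

1381.325 L/min


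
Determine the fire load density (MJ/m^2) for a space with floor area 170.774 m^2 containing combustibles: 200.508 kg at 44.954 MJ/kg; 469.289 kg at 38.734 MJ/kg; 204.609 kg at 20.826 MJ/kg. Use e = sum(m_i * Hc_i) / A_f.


Total energy = 200.508*44.954 + 469.289*38.734 + 204.609*20.826
= 9013.637 + 18177.44 + 4261.187
= 31452.26 MJ
e = 31452.26 / 170.774 = 184.17 MJ/m^2

184.17 MJ/m^2


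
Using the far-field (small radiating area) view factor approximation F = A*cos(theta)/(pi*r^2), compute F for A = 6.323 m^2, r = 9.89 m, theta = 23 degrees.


cos(23 deg) = 0.92050
pi*r^2 = 307.29
F = 6.323 * 0.92050 / 307.29 = 0.018941

0.018941


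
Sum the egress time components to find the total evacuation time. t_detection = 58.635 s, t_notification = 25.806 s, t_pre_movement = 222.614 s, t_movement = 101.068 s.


Total = 58.635 + 25.806 + 222.614 + 101.068 = 408.123 s

408.123 s


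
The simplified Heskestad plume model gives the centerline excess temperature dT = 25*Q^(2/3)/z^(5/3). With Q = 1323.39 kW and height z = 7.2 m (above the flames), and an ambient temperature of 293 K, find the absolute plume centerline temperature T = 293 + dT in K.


Q^(2/3) = 120.54
z^(5/3) = 26.846
dT = 25 * 120.54 / 26.846 = 112.25 K
T = 293 + 112.25 = 405.25 K

405.25 K


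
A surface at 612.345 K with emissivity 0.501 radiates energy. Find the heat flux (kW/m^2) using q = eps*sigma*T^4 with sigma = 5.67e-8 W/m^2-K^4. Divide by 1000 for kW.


T^4 = 1.4060e+11
q = 0.501 * 5.67e-8 * 1.4060e+11 / 1000 = 3.9940 kW/m^2

3.9940 kW/m^2


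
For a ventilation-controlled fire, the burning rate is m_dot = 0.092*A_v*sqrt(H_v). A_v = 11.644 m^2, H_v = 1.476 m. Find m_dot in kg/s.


sqrt(H_v) = 1.2149
m_dot = 0.092 * 11.644 * 1.2149 = 1.3015 kg/s

1.3015 kg/s


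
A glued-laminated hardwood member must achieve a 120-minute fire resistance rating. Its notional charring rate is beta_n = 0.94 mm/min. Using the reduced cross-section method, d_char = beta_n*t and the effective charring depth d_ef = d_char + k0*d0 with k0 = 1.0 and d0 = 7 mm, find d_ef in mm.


d_char = 0.94 * 120 = 112.8 mm
d_ef = 112.8 + 1.0*7 = 119.8 mm

119.8 mm


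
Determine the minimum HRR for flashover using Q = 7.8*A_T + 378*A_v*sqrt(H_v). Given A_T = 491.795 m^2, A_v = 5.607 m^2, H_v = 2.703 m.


7.8*A_T = 3836.001
sqrt(H_v) = 1.6441
378*A_v*sqrt(H_v) = 3484.5
Q = 3836.001 + 3484.5 = 7320.5 kW

7320.5 kW


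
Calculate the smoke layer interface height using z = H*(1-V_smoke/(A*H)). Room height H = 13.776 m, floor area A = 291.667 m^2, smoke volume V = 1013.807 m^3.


V/(A*H) = 0.25232
1 - 0.25232 = 0.74768
z = 13.776 * 0.74768 = 10.300 m

10.300 m


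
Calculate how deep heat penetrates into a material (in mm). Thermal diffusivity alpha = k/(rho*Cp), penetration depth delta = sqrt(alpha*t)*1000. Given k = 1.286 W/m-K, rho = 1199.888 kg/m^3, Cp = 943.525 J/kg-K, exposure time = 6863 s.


alpha = 1.286 / (1199.888 * 943.525) = 1.1359e-06 m^2/s
alpha * t = 0.0077958
delta = sqrt(0.0077958) * 1000 = 88.294 mm

88.294 mm


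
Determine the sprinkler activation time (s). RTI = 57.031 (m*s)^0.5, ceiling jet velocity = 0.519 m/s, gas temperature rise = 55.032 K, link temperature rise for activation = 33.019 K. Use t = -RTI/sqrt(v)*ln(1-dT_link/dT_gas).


dT_link/dT_gas = 0.60000
ln(1 - 0.60000) = -0.91628
t = -57.031 / sqrt(0.519) * -0.91628 = 72.536 s

72.536 s


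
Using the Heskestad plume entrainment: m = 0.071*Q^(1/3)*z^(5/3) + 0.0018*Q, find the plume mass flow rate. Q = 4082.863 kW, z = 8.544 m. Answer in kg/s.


Q^(1/3) = 15.983
z^(5/3) = 35.708
First term = 0.071 * 15.983 * 35.708 = 40.521
Second term = 0.0018 * 4082.863 = 7.3492
m = 47.870 kg/s

47.870 kg/s


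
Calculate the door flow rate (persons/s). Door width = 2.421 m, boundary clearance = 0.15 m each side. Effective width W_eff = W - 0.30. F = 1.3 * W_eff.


W_eff = 2.421 - 0.30 = 2.121 m
F = 1.3 * 2.121 = 2.7573 persons/s

2.7573 persons/s


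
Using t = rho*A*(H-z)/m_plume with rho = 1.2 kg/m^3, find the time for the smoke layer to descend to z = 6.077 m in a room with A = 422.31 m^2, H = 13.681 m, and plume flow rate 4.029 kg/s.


H - z = 7.604 m
t = 1.2 * 422.31 * 7.604 / 4.029 = 956.44 s

956.44 s


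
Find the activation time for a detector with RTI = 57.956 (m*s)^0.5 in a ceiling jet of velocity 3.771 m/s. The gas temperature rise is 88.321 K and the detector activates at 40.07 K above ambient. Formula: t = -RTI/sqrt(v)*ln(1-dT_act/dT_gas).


dT_act/dT_gas = 0.45369
ln(1 - 0.45369) = -0.60456
t = -57.956 / sqrt(3.771) * -0.60456 = 18.043 s

18.043 s


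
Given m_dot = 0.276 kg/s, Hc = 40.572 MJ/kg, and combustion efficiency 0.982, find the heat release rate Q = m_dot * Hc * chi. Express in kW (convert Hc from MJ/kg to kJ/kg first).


Hc = 40.572 MJ/kg = 40.572 * 1000 kJ/kg = 40572 kJ/kg
Q = 0.276 kg/s * 40572 kJ/kg * 0.982 = 10996 kW

10996 kW


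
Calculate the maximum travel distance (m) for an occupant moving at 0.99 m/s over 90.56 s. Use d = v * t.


d = 0.99 * 90.56 = 89.654 m

89.654 m


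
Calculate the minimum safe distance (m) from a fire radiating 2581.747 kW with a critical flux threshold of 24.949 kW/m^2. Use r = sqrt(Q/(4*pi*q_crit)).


4*pi*q_crit = 313.52
Q/(4*pi*q_crit) = 8.2348
r = sqrt(8.2348) = 2.8696 m

2.8696 m


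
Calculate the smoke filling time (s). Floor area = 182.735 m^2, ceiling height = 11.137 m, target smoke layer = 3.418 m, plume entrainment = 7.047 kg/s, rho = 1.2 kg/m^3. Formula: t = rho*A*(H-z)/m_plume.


H - z = 7.719 m
t = 1.2 * 182.735 * 7.719 / 7.047 = 240.19 s

240.19 s


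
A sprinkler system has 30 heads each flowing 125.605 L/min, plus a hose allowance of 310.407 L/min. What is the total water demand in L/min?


Sprinkler demand = 30 * 125.605 = 3768.15 L/min
Total = 3768.15 + 310.407 = 4078.557 L/min

4078.557 L/min


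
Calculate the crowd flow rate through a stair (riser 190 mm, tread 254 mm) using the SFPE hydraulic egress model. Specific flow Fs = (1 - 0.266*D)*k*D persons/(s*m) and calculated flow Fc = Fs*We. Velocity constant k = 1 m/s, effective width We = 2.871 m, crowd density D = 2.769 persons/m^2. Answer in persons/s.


1 - 0.266*D = 1 - 0.266*2.769 = 0.26345
Fs = 0.26345 * 1 * 2.769 = 0.72948 persons/(s*m)
Fc = 0.72948 * 2.871 = 2.0943 persons/s

2.0943 persons/s


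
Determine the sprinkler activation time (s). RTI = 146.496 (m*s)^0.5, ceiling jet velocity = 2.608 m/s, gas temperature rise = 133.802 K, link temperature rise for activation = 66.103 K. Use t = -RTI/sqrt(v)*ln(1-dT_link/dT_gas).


dT_link/dT_gas = 0.49404
ln(1 - 0.49404) = -0.68129
t = -146.496 / sqrt(2.608) * -0.68129 = 61.802 s

61.802 s


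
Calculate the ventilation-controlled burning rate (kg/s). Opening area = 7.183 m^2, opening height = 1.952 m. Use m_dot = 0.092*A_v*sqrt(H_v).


sqrt(H_v) = 1.3971
m_dot = 0.092 * 7.183 * 1.3971 = 0.92328 kg/s

0.92328 kg/s


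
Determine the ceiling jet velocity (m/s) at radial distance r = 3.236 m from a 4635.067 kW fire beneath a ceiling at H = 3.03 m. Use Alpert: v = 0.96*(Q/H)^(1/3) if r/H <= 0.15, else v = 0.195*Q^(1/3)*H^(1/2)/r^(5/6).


r/H = 3.236 / 3.03 = 1.0680
r/H > 0.15, so v = 0.195*Q^(1/3)*H^(1/2)/r^(5/6)
Q^(1/3) = 16.673
H^(1/2) = 1.7407
r^(5/6) = 2.6608
v = 0.195 * 16.673 * 1.7407 / 2.6608 = 2.1270 m/s

2.1270 m/s


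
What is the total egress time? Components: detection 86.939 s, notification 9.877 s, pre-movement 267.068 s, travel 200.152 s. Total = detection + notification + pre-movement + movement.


Total = 86.939 + 9.877 + 267.068 + 200.152 = 564.036 s

564.036 s


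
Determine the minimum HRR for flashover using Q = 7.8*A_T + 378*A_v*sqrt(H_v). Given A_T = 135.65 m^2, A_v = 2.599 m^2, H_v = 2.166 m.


7.8*A_T = 1058.07
sqrt(H_v) = 1.4717
378*A_v*sqrt(H_v) = 1445.9
Q = 1058.07 + 1445.9 = 2503.9 kW

2503.9 kW


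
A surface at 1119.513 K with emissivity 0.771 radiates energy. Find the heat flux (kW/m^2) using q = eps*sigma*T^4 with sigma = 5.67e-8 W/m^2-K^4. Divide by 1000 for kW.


T^4 = 1.5708e+12
q = 0.771 * 5.67e-8 * 1.5708e+12 / 1000 = 68.668 kW/m^2

68.668 kW/m^2


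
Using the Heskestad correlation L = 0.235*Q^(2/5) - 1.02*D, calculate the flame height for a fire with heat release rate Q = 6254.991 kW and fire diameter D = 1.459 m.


Q^(2/5) = 32.998
0.235 * Q^(2/5) = 7.7546
1.02 * D = 1.4882
L = 6.2664 m

6.2664 m


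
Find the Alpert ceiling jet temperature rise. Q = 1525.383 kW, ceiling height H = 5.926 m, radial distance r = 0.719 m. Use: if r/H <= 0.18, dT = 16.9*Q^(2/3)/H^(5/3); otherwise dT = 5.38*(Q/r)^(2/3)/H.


r/H = 0.719 / 5.926 = 0.12133
r/H <= 0.18, so dT = 16.9*Q^(2/3)/H^(5/3)
Q^(2/3) = 132.51
H^(5/3) = 19.406
dT = 16.9 * 132.51 / 19.406 = 115.40 K

115.40 K


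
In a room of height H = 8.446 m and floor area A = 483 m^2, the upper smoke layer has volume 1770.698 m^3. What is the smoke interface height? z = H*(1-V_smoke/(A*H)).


V/(A*H) = 0.43406
1 - 0.43406 = 0.56594
z = 8.446 * 0.56594 = 4.7800 m

4.7800 m


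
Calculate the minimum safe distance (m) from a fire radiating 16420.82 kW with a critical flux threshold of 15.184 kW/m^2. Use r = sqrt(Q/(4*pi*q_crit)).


4*pi*q_crit = 190.81
Q/(4*pi*q_crit) = 86.059
r = sqrt(86.059) = 9.2768 m

9.2768 m


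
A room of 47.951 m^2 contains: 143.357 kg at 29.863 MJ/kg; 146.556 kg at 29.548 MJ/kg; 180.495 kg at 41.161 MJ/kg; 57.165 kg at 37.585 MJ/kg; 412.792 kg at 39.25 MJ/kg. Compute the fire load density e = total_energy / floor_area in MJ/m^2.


Total energy = 143.357*29.863 + 146.556*29.548 + 180.495*41.161 + 57.165*37.585 + 412.792*39.25
= 4281.070 + 4330.437 + 7429.355 + 2148.547 + 16202.086
= 34391.49 MJ
e = 34391.49 / 47.951 = 717.22 MJ/m^2

717.22 MJ/m^2


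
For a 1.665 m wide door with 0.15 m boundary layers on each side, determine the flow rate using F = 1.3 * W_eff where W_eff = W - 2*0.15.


W_eff = 1.665 - 0.30 = 1.365 m
F = 1.3 * 1.365 = 1.7745 persons/s

1.7745 persons/s


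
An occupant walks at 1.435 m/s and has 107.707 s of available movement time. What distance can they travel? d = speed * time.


d = 1.435 * 107.707 = 154.56 m

154.56 m


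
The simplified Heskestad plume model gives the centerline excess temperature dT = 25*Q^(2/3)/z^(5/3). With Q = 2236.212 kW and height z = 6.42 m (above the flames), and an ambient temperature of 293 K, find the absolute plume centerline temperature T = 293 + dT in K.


Q^(2/3) = 171.00
z^(5/3) = 22.176
dT = 25 * 171.00 / 22.176 = 192.78 K
T = 293 + 192.78 = 485.78 K

485.78 K


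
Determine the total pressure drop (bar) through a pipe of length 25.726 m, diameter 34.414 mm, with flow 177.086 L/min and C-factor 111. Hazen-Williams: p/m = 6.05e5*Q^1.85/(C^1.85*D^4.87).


Q^1.85 = 14426
C^1.85 = 6079.2
D^4.87 = 3.0472e+07
p/m = 0.047114 bar/m
p_total = 0.047114 * 25.726 = 1.2121 bar

1.2121 bar


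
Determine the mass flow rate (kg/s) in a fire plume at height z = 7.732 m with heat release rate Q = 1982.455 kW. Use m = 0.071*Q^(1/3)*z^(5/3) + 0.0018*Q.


Q^(1/3) = 12.562
z^(5/3) = 30.233
First term = 0.071 * 12.562 * 30.233 = 26.966
Second term = 0.0018 * 1982.455 = 3.5684
m = 30.534 kg/s

30.534 kg/s


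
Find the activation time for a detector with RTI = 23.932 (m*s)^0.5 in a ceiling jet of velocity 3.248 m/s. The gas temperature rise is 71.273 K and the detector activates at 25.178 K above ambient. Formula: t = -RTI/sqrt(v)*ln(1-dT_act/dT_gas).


dT_act/dT_gas = 0.35326
ln(1 - 0.35326) = -0.43581
t = -23.932 / sqrt(3.248) * -0.43581 = 5.7872 s

5.7872 s


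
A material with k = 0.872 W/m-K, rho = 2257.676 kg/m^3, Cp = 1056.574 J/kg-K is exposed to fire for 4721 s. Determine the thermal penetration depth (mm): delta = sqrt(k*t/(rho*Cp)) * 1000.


alpha = 0.872 / (2257.676 * 1056.574) = 3.6556e-07 m^2/s
alpha * t = 0.0017258
delta = sqrt(0.0017258) * 1000 = 41.543 mm

41.543 mm


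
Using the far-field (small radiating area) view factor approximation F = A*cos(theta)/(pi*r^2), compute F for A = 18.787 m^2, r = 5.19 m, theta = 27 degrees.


cos(27 deg) = 0.89101
pi*r^2 = 84.622
F = 18.787 * 0.89101 / 84.622 = 0.19781

0.19781


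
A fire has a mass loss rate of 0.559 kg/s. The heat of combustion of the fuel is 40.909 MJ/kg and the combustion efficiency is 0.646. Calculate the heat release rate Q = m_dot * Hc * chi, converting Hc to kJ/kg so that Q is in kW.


Hc = 40.909 MJ/kg = 40.909 * 1000 kJ/kg = 40909 kJ/kg
Q = 0.559 kg/s * 40909 kJ/kg * 0.646 = 14773 kW

14773 kW


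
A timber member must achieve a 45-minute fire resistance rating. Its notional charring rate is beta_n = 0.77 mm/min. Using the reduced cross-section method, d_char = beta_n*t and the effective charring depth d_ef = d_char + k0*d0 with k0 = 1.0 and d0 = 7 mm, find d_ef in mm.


d_char = 0.77 * 45 = 34.65 mm
d_ef = 34.65 + 1.0*7 = 41.65 mm

41.65 mm


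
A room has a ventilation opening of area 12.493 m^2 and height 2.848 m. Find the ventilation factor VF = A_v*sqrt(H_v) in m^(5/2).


sqrt(H_v) = 1.6876
VF = 12.493 * 1.6876 = 21.083 m^(5/2)

21.083 m^(5/2)


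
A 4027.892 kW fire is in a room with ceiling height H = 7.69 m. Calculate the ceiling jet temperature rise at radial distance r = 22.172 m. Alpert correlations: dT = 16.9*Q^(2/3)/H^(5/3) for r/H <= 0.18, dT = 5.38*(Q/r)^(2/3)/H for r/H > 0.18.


r/H = 22.172 / 7.69 = 2.8832
r/H > 0.18, so dT = 5.38*(Q/r)^(2/3)/H
Q/r = 181.67
(Q/r)^(2/3) = 32.076
dT = 5.38 * 32.076 / 7.69 = 22.441 K

22.441 K


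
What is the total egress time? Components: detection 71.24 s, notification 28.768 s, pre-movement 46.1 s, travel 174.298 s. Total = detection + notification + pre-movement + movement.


Total = 71.24 + 28.768 + 46.1 + 174.298 = 320.406 s

320.406 s


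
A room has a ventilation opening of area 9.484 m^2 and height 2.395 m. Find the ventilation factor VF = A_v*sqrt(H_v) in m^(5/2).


sqrt(H_v) = 1.5476
VF = 9.484 * 1.5476 = 14.677 m^(5/2)

14.677 m^(5/2)


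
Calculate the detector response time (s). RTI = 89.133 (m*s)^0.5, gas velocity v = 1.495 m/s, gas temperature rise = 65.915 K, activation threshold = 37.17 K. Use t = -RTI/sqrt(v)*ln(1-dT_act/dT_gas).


dT_act/dT_gas = 0.56391
ln(1 - 0.56391) = -0.82990
t = -89.133 / sqrt(1.495) * -0.82990 = 60.499 s

60.499 s


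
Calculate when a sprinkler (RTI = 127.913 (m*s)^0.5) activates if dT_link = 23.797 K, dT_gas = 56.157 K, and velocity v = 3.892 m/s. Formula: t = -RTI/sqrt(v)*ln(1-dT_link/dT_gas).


dT_link/dT_gas = 0.42376
ln(1 - 0.42376) = -0.55123
t = -127.913 / sqrt(3.892) * -0.55123 = 35.740 s

35.740 s


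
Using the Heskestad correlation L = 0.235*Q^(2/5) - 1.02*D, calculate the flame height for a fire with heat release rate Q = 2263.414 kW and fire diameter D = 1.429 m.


Q^(2/5) = 21.974
0.235 * Q^(2/5) = 5.1638
1.02 * D = 1.4576
L = 3.7063 m

3.7063 m


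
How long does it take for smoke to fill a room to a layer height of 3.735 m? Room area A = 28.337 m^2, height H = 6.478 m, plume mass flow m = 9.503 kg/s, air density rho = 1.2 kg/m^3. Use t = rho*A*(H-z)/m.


H - z = 2.743 m
t = 1.2 * 28.337 * 2.743 / 9.503 = 9.8152 s

9.8152 s
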